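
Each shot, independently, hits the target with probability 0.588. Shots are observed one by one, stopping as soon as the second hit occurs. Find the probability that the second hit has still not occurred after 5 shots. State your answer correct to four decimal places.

Needing more than 5 shots ⇔ fewer than 2 successes in the first 5. With X ~ Binomial(5, 0.588), P(Y > 5) = P(X ≤ 1).
  k=0: C(5,0)·0.588^0·0.412^5 = 0.011871
  k=1: C(5,1)·0.588^1·0.412^4 = 0.084710
P(X ≤ 1) = 0.096581

0.0966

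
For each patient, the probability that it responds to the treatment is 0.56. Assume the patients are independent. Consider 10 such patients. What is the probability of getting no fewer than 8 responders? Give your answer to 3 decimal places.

X ~ Binomial(10, 0.56); P(X ≥ 8) = Σ C(10,k) p^k (1−p)^(10−k) over k:
  k=8: C(10,8)·0.56^8·0.44^2 = 0.08426
  k=9: C(10,9)·0.56^9·0.44^1 = 0.02383
  k=10: C(10,10)·0.56^10·0.44^0 = 0.00303
Total = 0.11112

0.111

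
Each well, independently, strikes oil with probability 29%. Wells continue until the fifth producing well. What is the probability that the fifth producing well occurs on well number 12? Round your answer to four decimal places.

0.0616

Y = trial on which the fifth success occurs; negative binomial, r=5, p=0.29.
P(Y=12) = C(11,4) · p^5 · (1−p)^7
= 330 · 0.0020511 · 0.090951 = 0.061562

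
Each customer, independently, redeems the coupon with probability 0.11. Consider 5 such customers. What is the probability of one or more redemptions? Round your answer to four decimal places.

P(at least one) = 1 − P(none) = 1 − (1 − 0.11)^5
= 1 − 0.558406 = 0.441594

0.4416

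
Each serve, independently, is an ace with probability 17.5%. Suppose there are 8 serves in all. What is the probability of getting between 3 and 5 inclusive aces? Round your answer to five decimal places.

0.15028

X ~ Binomial(8, 0.175); P(3 ≤ X ≤ 5) = Σ C(8,k) p^k (1−p)^(8−k) over k:
  k=3: C(8,3)·0.175^3·0.825^5 = 0.1147022
  k=4: C(8,4)·0.175^4·0.825^4 = 0.0304135
  k=5: C(8,5)·0.175^5·0.825^3 = 0.0051611
Total = 0.1502768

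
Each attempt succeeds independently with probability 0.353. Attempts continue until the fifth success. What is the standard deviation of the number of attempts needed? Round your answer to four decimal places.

Y = total attempts until the fifth success; negative binomial with r=5, p=0.353.
SD(Y) = √[r(1−p)/p²] = √(25.961207) = 5.095214

5.0952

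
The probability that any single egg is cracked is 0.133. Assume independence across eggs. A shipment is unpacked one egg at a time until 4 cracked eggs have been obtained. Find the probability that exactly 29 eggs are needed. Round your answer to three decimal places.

Y = trial on which the fourth success occurs; negative binomial, r=4, p=0.133.
P(Y=29) = C(28,3) · p^4 · (1−p)^25
= 3276 · 0.0003129 · 0.028215 = 0.02892

0.029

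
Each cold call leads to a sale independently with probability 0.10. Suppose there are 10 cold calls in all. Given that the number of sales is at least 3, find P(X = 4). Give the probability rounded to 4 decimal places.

0.1590

X ~ Binomial(10, 0.10). Want P(X=4 | X≥3) = P(X=4) / P(X≥3).
P(X=4) = C(10,4)·0.10^4·0.90^6 = 0.011160
P(X≥3) = 1 − 0.348678 − 0.387420 − 0.193710 = 0.070191
Ratio = 0.011160 / 0.070191 = 0.158999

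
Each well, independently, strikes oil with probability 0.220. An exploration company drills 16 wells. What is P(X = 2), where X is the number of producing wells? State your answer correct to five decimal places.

X ~ Binomial(n=16, p=0.22).
P(X=2) = C(16,2) · p^2 · (1−p)^14
= 120 · 0.0484 · 0.030855 = 0.1792054

0.17921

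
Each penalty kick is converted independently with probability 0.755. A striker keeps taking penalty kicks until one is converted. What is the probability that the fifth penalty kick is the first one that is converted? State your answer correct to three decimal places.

0.003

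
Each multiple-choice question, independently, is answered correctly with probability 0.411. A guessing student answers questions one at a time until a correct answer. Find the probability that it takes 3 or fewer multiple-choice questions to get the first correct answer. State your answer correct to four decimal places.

0.7957

Y = number of multiple-choice questions to the first success; geometric, p = 0.411.
P(Y ≤ 3) = 1 − (1−p)^3 = 1 − 0.204336 = 0.795664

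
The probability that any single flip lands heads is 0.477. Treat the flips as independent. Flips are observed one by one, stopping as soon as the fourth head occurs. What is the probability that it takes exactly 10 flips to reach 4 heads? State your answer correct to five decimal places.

0.08899

Y = trial on which the fourth success occurs; negative binomial, r=4, p=0.477.
P(Y=10) = C(9,3) · p^4 · (1−p)^6
= 84 · 0.051769 · 0.020465 = 0.0889945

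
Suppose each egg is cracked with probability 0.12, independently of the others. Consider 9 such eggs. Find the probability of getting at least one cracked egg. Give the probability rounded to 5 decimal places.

P(at least one) = 1 − P(none) = 1 − (1 − 0.12)^9
= 1 − 0.3164784 = 0.6835216

0.68352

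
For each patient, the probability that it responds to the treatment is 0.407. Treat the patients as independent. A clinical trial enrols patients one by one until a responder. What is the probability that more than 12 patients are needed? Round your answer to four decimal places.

0.0019

Y = number of patients to the first success; geometric, p = 0.407.
P(Y > 12) = P(first 12 all fail) = (1−p)^12 = 0.001891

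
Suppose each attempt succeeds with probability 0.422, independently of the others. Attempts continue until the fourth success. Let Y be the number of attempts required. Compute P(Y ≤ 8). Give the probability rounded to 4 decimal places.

Finishing within 8 attempts ⇔ at least 4 successes in the first 8. With X ~ Binomial(8, 0.422), P(Y ≤ 8) = 1 − P(X ≤ 3).
  k=0: C(8,0)·0.422^0·0.578^8 = 0.012457
  k=1: C(8,1)·0.422^1·0.578^7 = 0.072761
  k=2: C(8,2)·0.422^2·0.578^6 = 0.185930
  k=3: C(8,3)·0.422^3·0.578^5 = 0.271497
1 − 0.542645 = 0.457355

0.4574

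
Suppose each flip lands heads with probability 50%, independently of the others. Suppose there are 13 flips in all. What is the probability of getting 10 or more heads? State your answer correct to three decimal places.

0.046

X ~ Binomial(13, 0.50); P(X ≥ 10) = Σ C(13,k) p^k (1−p)^(13−k) over k:
  k=10: C(13,10)·0.50^10·0.50^3 = 0.03491
  k=11: C(13,11)·0.50^11·0.50^2 = 0.00952
  k=12: C(13,12)·0.50^12·0.50^1 = 0.00159
  k=13: C(13,13)·0.50^13·0.50^0 = 0.00012
Total = 0.04614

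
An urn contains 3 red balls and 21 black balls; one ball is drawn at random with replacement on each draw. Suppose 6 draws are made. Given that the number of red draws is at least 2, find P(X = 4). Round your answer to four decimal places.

X ~ Binomial(6, 0.125). Want P(X=4 | X≥2) = P(X=4) / P(X≥2).
P(X=4) = C(6,4)·0.125^4·0.875^2 = 0.002804
P(X≥2) = 1 − 0.448795 − 0.384682 = 0.166523
Ratio = 0.002804 / 0.166523 = 0.016837

0.0168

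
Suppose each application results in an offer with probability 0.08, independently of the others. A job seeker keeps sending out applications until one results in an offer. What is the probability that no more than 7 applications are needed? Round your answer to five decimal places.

0.44215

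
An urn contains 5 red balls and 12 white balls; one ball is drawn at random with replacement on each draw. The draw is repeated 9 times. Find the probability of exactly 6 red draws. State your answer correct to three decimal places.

X ~ Binomial(n=9, p=0.294118).
P(X=6) = C(9,6) · p^6 · (1−p)^3
= 84 · 0.00064733 · 0.35172 = 0.01913

0.019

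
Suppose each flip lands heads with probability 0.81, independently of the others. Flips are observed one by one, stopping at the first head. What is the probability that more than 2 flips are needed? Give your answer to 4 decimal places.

Y = number of flips to the first success; geometric, p = 0.81.
P(Y > 2) = P(first 2 all fail) = (1−p)^2 = 0.036100

0.0361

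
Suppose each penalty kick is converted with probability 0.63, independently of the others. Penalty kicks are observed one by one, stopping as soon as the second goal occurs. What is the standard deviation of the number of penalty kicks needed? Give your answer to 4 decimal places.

1.3654

Y = total penalty kicks until the second success; negative binomial with r=2, p=0.63.
SD(Y) = √[r(1−p)/p²] = √(1.864449) = 1.365448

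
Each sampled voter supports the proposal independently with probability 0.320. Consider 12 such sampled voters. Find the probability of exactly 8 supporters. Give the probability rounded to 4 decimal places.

0.0116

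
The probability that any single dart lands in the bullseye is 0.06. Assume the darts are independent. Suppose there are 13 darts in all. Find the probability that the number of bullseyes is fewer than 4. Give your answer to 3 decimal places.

0.994

X ~ Binomial(13, 0.06); P(X ≤ 3) = Σ C(13,k) p^k (1−p)^(13−k) over k:
  k=0: C(13,0)·0.06^0·0.94^13 = 0.44737
  k=1: C(13,1)·0.06^1·0.94^12 = 0.37122
  k=2: C(13,2)·0.06^2·0.94^11 = 0.14217
  k=3: C(13,3)·0.06^3·0.94^10 = 0.03327
Total = 0.99402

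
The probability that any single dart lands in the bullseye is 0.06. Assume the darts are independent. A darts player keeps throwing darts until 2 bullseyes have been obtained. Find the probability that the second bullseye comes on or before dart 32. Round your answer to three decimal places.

Finishing within 32 darts ⇔ at least 2 successes in the first 32. With X ~ Binomial(32, 0.06), P(Y ≤ 32) = 1 − P(X ≤ 1).
  k=0: C(32,0)·0.06^0·0.94^32 = 0.13807
  k=1: C(32,1)·0.06^1·0.94^31 = 0.28201
1 − 0.42008 = 0.57992

0.580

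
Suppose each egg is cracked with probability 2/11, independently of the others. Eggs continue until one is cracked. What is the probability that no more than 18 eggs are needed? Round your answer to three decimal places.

Y = number of eggs to the first success; geometric, p = 0.181818.
P(Y ≤ 18) = 1 − (1−p)^18 = 1 − 0.02700 = 0.97300

0.973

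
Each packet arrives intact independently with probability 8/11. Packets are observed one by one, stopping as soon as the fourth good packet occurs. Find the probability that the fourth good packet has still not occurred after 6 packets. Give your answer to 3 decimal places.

Needing more than 6 packets ⇔ fewer than 4 successes in the first 6. With X ~ Binomial(6, 0.727273), P(Y > 6) = P(X ≤ 3).
  k=0: C(6,0)·0.727273^0·0.272727^6 = 0.00041
  k=1: C(6,1)·0.727273^1·0.272727^5 = 0.00658
  k=2: C(6,2)·0.727273^2·0.272727^4 = 0.04389
  k=3: C(6,3)·0.727273^3·0.272727^3 = 0.15607
P(X ≤ 3) = 0.20695

0.207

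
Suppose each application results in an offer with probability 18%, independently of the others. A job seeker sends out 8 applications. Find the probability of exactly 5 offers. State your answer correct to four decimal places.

0.0058

X ~ Binomial(n=8, p=0.18).
P(X=5) = C(8,5) · p^5 · (1−p)^3
= 56 · 0.00018896 · 0.55137 = 0.005834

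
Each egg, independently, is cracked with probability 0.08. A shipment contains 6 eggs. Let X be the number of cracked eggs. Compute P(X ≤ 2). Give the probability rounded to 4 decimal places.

X ~ Binomial(6, 0.08); P(X ≤ 2) = Σ C(6,k) p^k (1−p)^(6−k) over k:
  k=0: C(6,0)·0.08^0·0.92^6 = 0.606355
  k=1: C(6,1)·0.08^1·0.92^5 = 0.316359
  k=2: C(6,2)·0.08^2·0.92^4 = 0.068774
Total = 0.991488

0.9915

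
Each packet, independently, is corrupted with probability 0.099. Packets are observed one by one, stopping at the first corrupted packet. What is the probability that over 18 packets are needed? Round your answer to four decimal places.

Y = number of packets to the first success; geometric, p = 0.099.
P(Y > 18) = P(first 18 all fail) = (1−p)^18 = 0.153125

0.1531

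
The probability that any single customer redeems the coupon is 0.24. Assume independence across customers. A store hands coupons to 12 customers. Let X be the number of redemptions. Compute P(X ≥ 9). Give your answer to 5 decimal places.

X ~ Binomial(12, 0.24); P(X ≥ 9) = Σ C(12,k) p^k (1−p)^(12−k) over k:
  k=9: C(12,9)·0.24^9·0.76^3 = 0.0002551
  k=10: C(12,10)·0.24^10·0.76^2 = 0.0000242
  k=11: C(12,11)·0.24^11·0.76^1 = 0.0000014
  k=12: C(12,12)·0.24^12·0.76^0 = 0.0000000
Total = 0.0002807

0.00028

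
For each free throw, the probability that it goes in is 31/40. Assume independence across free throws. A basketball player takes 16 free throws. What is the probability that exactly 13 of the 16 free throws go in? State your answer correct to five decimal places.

0.23209

X ~ Binomial(n=16, p=0.775).
P(X=13) = C(16,13) · p^13 · (1−p)^3
= 560 · 0.036385 · 0.011391 = 0.2320907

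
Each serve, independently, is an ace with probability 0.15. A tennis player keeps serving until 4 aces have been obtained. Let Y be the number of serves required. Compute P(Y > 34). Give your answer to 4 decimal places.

Needing more than 34 serves ⇔ fewer than 4 successes in the first 34. With X ~ Binomial(34, 0.15), P(Y > 34) = P(X ≤ 3).
  k=0: C(34,0)·0.15^0·0.85^34 = 0.003983
  k=1: C(34,1)·0.15^1·0.85^33 = 0.023900
  k=2: C(34,2)·0.15^2·0.85^32 = 0.069591
  k=3: C(34,3)·0.15^3·0.85^31 = 0.130994
P(X ≤ 3) = 0.228468

0.2285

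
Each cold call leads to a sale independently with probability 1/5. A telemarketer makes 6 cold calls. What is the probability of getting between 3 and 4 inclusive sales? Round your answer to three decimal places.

X ~ Binomial(6, 0.20); P(3 ≤ X ≤ 4) = Σ C(6,k) p^k (1−p)^(6−k) over k:
  k=3: C(6,3)·0.20^3·0.80^3 = 0.08192
  k=4: C(6,4)·0.20^4·0.80^2 = 0.01536
Total = 0.09728

0.097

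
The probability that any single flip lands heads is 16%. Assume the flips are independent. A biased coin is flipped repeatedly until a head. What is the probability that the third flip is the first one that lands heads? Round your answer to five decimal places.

0.11290

Geometric (trials to first success), p = 0.16.
P(Y = 3) = (1−p)^2 · p = 0.7056 · 0.16 = 0.1128960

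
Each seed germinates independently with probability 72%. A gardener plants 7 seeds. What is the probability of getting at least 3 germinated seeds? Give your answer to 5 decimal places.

0.97870

X ~ Binomial(7, 0.72); P(X ≥ 3) = Σ C(7,k) p^k (1−p)^(7−k) over k:
  k=3: C(7,3)·0.72^3·0.28^4 = 0.0802967
  k=4: C(7,4)·0.72^4·0.28^3 = 0.2064772
  k=5: C(7,5)·0.72^5·0.28^2 = 0.3185648
  k=6: C(7,6)·0.72^6·0.28^1 = 0.2730556
  k=7: C(7,7)·0.72^7·0.28^0 = 0.1003061
Total = 0.9787004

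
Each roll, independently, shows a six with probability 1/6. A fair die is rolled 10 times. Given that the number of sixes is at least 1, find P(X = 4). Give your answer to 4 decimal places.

0.0647

X ~ Binomial(10, 0.166667). Want P(X=4 | X≥1) = P(X=4) / P(X≥1).
P(X=4) = C(10,4)·0.166667^4·0.833333^6 = 0.054266
P(X≥1) = 1 − 0.161506 = 0.838494
Ratio = 0.054266 / 0.838494 = 0.064718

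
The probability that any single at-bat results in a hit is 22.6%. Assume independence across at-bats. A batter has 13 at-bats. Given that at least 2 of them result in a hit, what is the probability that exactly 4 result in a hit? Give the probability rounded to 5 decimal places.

0.22447

X ~ Binomial(13, 0.226). Want P(X=4 | X≥2) = P(X=4) / P(X≥2).
P(X=4) = C(13,4)·0.226^4·0.774^9 = 0.1859553
P(X≥2) = 1 − 0.0357794 − 0.1358136 = 0.8284070
Ratio = 0.1859553 / 0.8284070 = 0.2244733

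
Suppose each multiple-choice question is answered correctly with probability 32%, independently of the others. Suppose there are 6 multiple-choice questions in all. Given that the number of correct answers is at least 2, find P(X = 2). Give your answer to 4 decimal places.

X ~ Binomial(6, 0.32). Want P(X=2 | X≥2) = P(X=2) / P(X≥2).
P(X=2) = C(6,2)·0.32^2·0.68^4 = 0.328418
P(X≥2) = 1 − 0.098867 − 0.279155 = 0.621977
Ratio = 0.328418 / 0.621977 = 0.528022

0.5280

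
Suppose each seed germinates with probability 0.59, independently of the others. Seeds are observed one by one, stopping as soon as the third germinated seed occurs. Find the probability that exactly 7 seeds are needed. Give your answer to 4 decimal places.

0.0871

Y = trial on which the third success occurs; negative binomial, r=3, p=0.59.
P(Y=7) = C(6,2) · p^3 · (1−p)^4
= 15 · 0.20538 · 0.028258 = 0.087053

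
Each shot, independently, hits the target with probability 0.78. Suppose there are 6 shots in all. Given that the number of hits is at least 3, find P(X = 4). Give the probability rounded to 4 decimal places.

X ~ Binomial(6, 0.78). Want P(X=4 | X≥3) = P(X=4) / P(X≥3).
P(X=4) = C(6,4)·0.78^4·0.22^2 = 0.268729
P(X≥3) = 1 − 0.000113 − 0.002412 − 0.021378 = 0.976097
Ratio = 0.268729 / 0.976097 = 0.275310

0.2753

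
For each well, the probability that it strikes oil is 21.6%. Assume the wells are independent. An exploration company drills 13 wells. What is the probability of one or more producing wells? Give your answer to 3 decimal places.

0.958

P(at least one) = 1 − P(none) = 1 − (1 − 0.216)^13
= 1 − 0.04228 = 0.95772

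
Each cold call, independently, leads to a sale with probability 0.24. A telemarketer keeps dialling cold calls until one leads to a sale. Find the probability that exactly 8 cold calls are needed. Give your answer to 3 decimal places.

0.035

Geometric (trials to first success), p = 0.24.
P(Y = 8) = (1−p)^7 · p = 0.14645 · 0.24 = 0.03515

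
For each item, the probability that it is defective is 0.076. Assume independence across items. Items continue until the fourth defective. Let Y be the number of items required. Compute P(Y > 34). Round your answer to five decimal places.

Needing more than 34 items ⇔ fewer than 4 successes in the first 34. With X ~ Binomial(34, 0.076), P(Y > 34) = P(X ≤ 3).
  k=0: C(34,0)·0.076^0·0.924^34 = 0.0680530
  k=1: C(34,1)·0.076^1·0.924^33 = 0.1903126
  k=2: C(34,2)·0.076^2·0.924^32 = 0.2582814
  k=3: C(34,3)·0.076^3·0.924^31 = 0.2266019
P(X ≤ 3) = 0.7432488

0.74325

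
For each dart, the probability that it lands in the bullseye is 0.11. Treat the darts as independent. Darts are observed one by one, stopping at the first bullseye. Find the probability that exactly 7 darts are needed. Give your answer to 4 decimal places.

0.0547

Geometric (trials to first success), p = 0.11.
P(Y = 7) = (1−p)^6 · p = 0.49698 · 0.11 = 0.054668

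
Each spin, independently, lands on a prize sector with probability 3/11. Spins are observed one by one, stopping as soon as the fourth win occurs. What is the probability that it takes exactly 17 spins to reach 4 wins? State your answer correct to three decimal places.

0.049

Y = trial on which the fourth success occurs; negative binomial, r=4, p=0.272727.
P(Y=17) = C(16,3) · p^4 · (1−p)^13
= 560 · 0.0055324 · 0.015924 = 0.04934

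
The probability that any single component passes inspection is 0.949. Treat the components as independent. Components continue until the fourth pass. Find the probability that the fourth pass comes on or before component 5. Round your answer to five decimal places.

Finishing within 5 components ⇔ at least 4 successes in the first 5. With X ~ Binomial(5, 0.949), P(Y ≤ 5) = 1 − P(X ≤ 3).
  k=0: C(5,0)·0.949^0·0.051^5 = 0.0000003
  k=1: C(5,1)·0.949^1·0.051^4 = 0.0000321
  k=2: C(5,2)·0.949^2·0.051^3 = 0.0011947
  k=3: C(5,3)·0.949^3·0.051^2 = 0.0222300
1 − 0.0234571 = 0.9765429

0.97654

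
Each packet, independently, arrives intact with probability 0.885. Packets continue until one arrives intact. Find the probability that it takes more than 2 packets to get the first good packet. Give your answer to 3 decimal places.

0.013

Y = number of packets to the first success; geometric, p = 0.885.
P(Y > 2) = P(first 2 all fail) = (1−p)^2 = 0.01323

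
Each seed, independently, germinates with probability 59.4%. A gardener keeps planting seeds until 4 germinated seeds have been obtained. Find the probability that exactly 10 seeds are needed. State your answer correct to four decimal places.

0.0468

Y = trial on which the fourth success occurs; negative binomial, r=4, p=0.594.
P(Y=10) = C(9,3) · p^4 · (1−p)^6
= 84 · 0.12449 · 0.0044787 = 0.046836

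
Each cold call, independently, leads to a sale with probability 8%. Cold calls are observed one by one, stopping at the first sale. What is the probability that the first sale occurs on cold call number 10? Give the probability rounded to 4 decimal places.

0.0378

Geometric (trials to first success), p = 0.08.
P(Y = 10) = (1−p)^9 · p = 0.47216 · 0.08 = 0.037773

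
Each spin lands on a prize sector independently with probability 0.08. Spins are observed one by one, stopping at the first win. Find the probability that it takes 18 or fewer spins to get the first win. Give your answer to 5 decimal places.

0.77706

Y = number of spins to the first success; geometric, p = 0.08.
P(Y ≤ 18) = 1 − (1−p)^18 = 1 − 0.2229364 = 0.7770636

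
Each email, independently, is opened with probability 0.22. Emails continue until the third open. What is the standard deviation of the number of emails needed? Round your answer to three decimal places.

6.953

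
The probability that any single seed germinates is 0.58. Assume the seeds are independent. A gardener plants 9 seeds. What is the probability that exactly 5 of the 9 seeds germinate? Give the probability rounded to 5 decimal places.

0.25734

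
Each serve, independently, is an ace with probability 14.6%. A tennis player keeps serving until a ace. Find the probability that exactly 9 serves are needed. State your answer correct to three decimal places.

Geometric (trials to first success), p = 0.146.
P(Y = 9) = (1−p)^8 · p = 0.28292 · 0.146 = 0.04131

0.041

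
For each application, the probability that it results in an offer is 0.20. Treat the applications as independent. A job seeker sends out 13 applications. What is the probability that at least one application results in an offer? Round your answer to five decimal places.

0.94502

P(at least one) = 1 − P(none) = 1 − (1 − 0.20)^13
= 1 − 0.0549756 = 0.9450244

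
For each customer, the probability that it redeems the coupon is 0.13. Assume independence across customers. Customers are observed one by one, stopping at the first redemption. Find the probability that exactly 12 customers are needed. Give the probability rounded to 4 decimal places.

0.0281

Geometric (trials to first success), p = 0.13.
P(Y = 12) = (1−p)^11 · p = 0.21613 · 0.13 = 0.028097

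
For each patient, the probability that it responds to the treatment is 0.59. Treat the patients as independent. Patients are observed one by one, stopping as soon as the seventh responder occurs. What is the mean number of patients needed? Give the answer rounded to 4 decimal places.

Y = total patients until the seventh success; negative binomial with r=7, p=0.59.
E[Y] = r / p = 7 / 0.59 = 11.864407

11.8644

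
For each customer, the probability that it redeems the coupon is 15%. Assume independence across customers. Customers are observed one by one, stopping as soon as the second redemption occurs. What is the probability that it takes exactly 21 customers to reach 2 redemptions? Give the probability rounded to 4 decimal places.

0.0205

Y = trial on which the second success occurs; negative binomial, r=2, p=0.15.
P(Y=21) = C(20,1) · p^2 · (1−p)^19
= 20 · 0.0225 · 0.045599 = 0.020520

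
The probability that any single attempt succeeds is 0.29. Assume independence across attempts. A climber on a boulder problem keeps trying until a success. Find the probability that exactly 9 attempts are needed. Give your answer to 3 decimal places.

0.019

Geometric (trials to first success), p = 0.29.
P(Y = 9) = (1−p)^8 · p = 0.064575 · 0.29 = 0.01873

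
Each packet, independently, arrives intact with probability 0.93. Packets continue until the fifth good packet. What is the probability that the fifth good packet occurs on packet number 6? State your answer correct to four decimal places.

Y = trial on which the fifth success occurs; negative binomial, r=5, p=0.93.
P(Y=6) = C(5,4) · p^5 · (1−p)^1
= 5 · 0.69569 · 0.07 = 0.243491

0.2435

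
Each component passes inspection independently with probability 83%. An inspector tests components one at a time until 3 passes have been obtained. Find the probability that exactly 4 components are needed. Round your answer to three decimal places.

0.292

Y = trial on which the third success occurs; negative binomial, r=3, p=0.83.
P(Y=4) = C(3,2) · p^3 · (1−p)^1
= 3 · 0.57179 · 0.17 = 0.29161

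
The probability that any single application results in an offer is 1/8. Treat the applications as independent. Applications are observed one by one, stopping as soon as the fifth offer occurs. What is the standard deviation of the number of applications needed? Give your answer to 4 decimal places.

Y = total applications until the fifth success; negative binomial with r=5, p=0.125.
SD(Y) = √[r(1−p)/p²] = √(280.000000) = 16.733201

16.7332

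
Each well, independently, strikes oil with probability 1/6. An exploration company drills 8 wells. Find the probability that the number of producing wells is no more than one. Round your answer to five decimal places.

0.60468

X ~ Binomial(8, 0.166667); P(X ≤ 1) = Σ C(8,k) p^k (1−p)^(8−k) over k:
  k=0: C(8,0)·0.166667^0·0.833333^8 = 0.2325680
  k=1: C(8,1)·0.166667^1·0.833333^7 = 0.3721089
Total = 0.6046769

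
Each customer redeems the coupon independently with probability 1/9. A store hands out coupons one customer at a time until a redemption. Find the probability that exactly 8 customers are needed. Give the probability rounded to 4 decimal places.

0.0487

Geometric (trials to first success), p = 0.111111.
P(Y = 8) = (1−p)^7 · p = 0.43846 · 0.111111 = 0.048718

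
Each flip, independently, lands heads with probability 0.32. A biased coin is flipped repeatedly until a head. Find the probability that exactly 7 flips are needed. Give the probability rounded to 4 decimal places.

Geometric (trials to first success), p = 0.32.
P(Y = 7) = (1−p)^6 · p = 0.098867 · 0.32 = 0.031638

0.0316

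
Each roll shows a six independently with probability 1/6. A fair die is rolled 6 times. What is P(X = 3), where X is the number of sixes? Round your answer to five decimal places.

0.05358

X ~ Binomial(n=6, p=0.166667).
P(X=3) = C(6,3) · p^3 · (1−p)^3
= 20 · 0.0046296 · 0.5787 = 0.0535837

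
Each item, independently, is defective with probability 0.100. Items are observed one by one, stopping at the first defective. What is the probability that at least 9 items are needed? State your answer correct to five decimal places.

0.43047

Y = number of items to the first success; geometric, p = 0.10.
P(Y > 8) = P(first 8 all fail) = (1−p)^8 = 0.4304672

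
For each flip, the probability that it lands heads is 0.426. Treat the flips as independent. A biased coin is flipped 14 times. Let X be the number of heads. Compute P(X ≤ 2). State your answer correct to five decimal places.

X ~ Binomial(14, 0.426); P(X ≤ 2) = Σ C(14,k) p^k (1−p)^(14−k) over k:
  k=0: C(14,0)·0.426^0·0.574^14 = 0.0004215
  k=1: C(14,1)·0.426^1·0.574^13 = 0.0043792
  k=2: C(14,2)·0.426^2·0.574^12 = 0.0211253
Total = 0.0259260

0.02593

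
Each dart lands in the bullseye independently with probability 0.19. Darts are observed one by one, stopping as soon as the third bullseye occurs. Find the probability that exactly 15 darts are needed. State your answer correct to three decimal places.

Y = trial on which the third success occurs; negative binomial, r=3, p=0.19.
P(Y=15) = C(14,2) · p^3 · (1−p)^12
= 91 · 0.006859 · 0.079766 = 0.04979

0.050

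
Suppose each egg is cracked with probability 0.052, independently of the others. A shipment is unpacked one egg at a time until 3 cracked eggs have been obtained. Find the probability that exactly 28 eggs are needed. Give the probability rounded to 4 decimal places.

Y = trial on which the third success occurs; negative binomial, r=3, p=0.052.
P(Y=28) = C(27,2) · p^3 · (1−p)^25
= 351 · 0.00014061 · 0.26315 = 0.012988

0.0130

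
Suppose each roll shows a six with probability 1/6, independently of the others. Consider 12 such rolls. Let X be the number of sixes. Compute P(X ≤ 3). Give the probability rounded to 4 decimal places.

X ~ Binomial(12, 0.166667); P(X ≤ 3) = Σ C(12,k) p^k (1−p)^(12−k) over k:
  k=0: C(12,0)·0.166667^0·0.833333^12 = 0.112157
  k=1: C(12,1)·0.166667^1·0.833333^11 = 0.269176
  k=2: C(12,2)·0.166667^2·0.833333^10 = 0.296094
  k=3: C(12,3)·0.166667^3·0.833333^9 = 0.197396
Total = 0.874822

0.8748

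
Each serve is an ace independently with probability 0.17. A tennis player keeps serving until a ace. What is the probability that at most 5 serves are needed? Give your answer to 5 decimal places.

Y = number of serves to the first success; geometric, p = 0.17.
P(Y ≤ 5) = 1 − (1−p)^5 = 1 − 0.3939041 = 0.6060959

0.60610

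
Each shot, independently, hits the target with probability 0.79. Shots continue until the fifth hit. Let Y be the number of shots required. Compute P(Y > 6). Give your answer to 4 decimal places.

0.3692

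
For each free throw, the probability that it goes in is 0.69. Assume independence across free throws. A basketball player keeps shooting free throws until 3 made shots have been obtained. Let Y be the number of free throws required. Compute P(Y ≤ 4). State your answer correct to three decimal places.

0.634

Finishing within 4 free throws ⇔ at least 3 successes in the first 4. With X ~ Binomial(4, 0.69), P(Y ≤ 4) = 1 − P(X ≤ 2).
  k=0: C(4,0)·0.69^0·0.31^4 = 0.00924
  k=1: C(4,1)·0.69^1·0.31^3 = 0.08222
  k=2: C(4,2)·0.69^2·0.31^2 = 0.27452
1 − 0.36598 = 0.63402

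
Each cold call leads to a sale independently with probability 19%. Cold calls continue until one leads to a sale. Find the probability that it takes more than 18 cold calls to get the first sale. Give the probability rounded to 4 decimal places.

0.0225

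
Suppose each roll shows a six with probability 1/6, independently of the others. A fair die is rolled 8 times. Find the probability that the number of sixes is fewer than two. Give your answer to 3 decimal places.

X ~ Binomial(8, 0.166667); P(X ≤ 1) = Σ C(8,k) p^k (1−p)^(8−k) over k:
  k=0: C(8,0)·0.166667^0·0.833333^8 = 0.23257
  k=1: C(8,1)·0.166667^1·0.833333^7 = 0.37211
Total = 0.60468

0.605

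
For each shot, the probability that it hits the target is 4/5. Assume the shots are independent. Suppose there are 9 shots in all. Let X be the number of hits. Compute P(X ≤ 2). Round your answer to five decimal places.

0.00031

X ~ Binomial(9, 0.80); P(X ≤ 2) = Σ C(9,k) p^k (1−p)^(9−k) over k:
  k=0: C(9,0)·0.80^0·0.20^9 = 0.0000005
  k=1: C(9,1)·0.80^1·0.20^8 = 0.0000184
  k=2: C(9,2)·0.80^2·0.20^7 = 0.0002949
Total = 0.0003139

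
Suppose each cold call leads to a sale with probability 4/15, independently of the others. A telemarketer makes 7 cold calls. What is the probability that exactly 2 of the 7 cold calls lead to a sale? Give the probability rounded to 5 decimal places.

0.31671

X ~ Binomial(n=7, p=0.266667).
P(X=2) = C(7,2) · p^2 · (1−p)^5
= 21 · 0.071111 · 0.21208 = 0.3167115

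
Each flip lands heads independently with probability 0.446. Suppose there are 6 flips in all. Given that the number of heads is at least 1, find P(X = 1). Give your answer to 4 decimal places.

0.1438

X ~ Binomial(6, 0.446). Want P(X=1 | X≥1) = P(X=1) / P(X≥1).
P(X=1) = C(6,1)·0.446^1·0.554^5 = 0.139648
P(X≥1) = 1 − 0.028911 = 0.971089
Ratio = 0.139648 / 0.971089 = 0.143806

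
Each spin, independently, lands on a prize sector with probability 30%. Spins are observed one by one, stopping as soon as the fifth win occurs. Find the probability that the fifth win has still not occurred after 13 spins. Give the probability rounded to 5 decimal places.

0.65431

Needing more than 13 spins ⇔ fewer than 5 successes in the first 13. With X ~ Binomial(13, 0.30), P(Y > 13) = P(X ≤ 4).
  k=0: C(13,0)·0.30^0·0.70^13 = 0.0096889
  k=1: C(13,1)·0.30^1·0.70^12 = 0.0539810
  k=2: C(13,2)·0.30^2·0.70^11 = 0.1388083
  k=3: C(13,3)·0.30^3·0.70^10 = 0.2181274
  k=4: C(13,4)·0.30^4·0.70^9 = 0.2337079
P(X ≤ 4) = 0.6543136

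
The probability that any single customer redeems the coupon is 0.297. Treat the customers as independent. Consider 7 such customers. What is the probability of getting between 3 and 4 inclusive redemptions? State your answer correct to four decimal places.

X ~ Binomial(7, 0.297); P(3 ≤ X ≤ 4) = Σ C(7,k) p^k (1−p)^(7−k) over k:
  k=3: C(7,3)·0.297^3·0.703^4 = 0.223954
  k=4: C(7,4)·0.297^4·0.703^3 = 0.094615
Total = 0.318569

0.3186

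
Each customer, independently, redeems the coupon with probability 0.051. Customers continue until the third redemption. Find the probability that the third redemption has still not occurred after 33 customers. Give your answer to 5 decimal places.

0.76399

Needing more than 33 customers ⇔ fewer than 3 successes in the first 33. With X ~ Binomial(33, 0.051), P(Y > 33) = P(X ≤ 2).
  k=0: C(33,0)·0.051^0·0.949^33 = 0.1777399
  k=1: C(33,1)·0.051^1·0.949^32 = 0.3152121
  k=2: C(33,2)·0.051^2·0.949^31 = 0.2710359
P(X ≤ 2) = 0.7639880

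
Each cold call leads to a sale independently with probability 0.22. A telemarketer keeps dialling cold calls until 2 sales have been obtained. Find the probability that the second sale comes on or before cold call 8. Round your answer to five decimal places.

Finishing within 8 cold calls ⇔ at least 2 successes in the first 8. With X ~ Binomial(8, 0.22), P(Y ≤ 8) = 1 − P(X ≤ 1).
  k=0: C(8,0)·0.22^0·0.78^8 = 0.1370114
  k=1: C(8,1)·0.22^1·0.78^7 = 0.3091540
1 − 0.4461654 = 0.5538346

0.55383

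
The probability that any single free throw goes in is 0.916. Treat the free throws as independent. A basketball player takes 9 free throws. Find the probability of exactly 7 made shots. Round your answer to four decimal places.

0.1374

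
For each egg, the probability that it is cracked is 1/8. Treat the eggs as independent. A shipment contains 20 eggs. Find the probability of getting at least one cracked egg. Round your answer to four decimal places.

P(at least one) = 1 − P(none) = 1 − (1 − 0.125)^20
= 1 − 0.069209 = 0.930791

0.9308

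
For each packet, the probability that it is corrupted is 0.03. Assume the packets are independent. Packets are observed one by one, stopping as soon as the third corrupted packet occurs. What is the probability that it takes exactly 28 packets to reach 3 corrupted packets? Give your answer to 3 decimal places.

Y = trial on which the third success occurs; negative binomial, r=3, p=0.03.
P(Y=28) = C(27,2) · p^3 · (1−p)^25
= 351 · 2.7e-05 · 0.46697 = 0.00443

0.004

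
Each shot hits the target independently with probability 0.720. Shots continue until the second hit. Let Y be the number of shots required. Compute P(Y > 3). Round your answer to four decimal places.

0.1913

Needing more than 3 shots ⇔ fewer than 2 successes in the first 3. With X ~ Binomial(3, 0.72), P(Y > 3) = P(X ≤ 1).
  k=0: C(3,0)·0.72^0·0.28^3 = 0.021952
  k=1: C(3,1)·0.72^1·0.28^2 = 0.169344
P(X ≤ 1) = 0.191296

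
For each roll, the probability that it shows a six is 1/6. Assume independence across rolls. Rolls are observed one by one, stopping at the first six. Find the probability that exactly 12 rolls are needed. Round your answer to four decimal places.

Geometric (trials to first success), p = 0.166667.
P(Y = 12) = (1−p)^11 · p = 0.13459 · 0.166667 = 0.022431

0.0224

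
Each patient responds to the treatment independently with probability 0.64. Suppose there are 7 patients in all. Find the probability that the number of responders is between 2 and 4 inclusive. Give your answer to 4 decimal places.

X ~ Binomial(7, 0.64); P(2 ≤ X ≤ 4) = Σ C(7,k) p^k (1−p)^(7−k) over k:
  k=2: C(7,2)·0.64^2·0.36^5 = 0.052011
  k=3: C(7,3)·0.64^3·0.36^4 = 0.154105
  k=4: C(7,4)·0.64^4·0.36^3 = 0.273965
Total = 0.480081

0.4801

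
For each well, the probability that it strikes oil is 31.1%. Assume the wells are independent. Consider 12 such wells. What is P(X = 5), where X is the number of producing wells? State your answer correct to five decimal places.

0.16985

X ~ Binomial(n=12, p=0.311).
P(X=5) = C(12,5) · p^5 · (1−p)^7
= 792 · 0.0029094 · 0.073711 = 0.1698485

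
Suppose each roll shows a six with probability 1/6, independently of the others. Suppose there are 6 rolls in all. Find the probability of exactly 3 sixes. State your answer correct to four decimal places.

0.0536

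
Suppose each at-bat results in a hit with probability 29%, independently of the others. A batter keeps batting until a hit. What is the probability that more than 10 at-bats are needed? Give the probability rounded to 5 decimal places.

0.03255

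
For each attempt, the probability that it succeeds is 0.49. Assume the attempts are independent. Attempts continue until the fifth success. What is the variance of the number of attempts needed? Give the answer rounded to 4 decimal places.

10.6206

Y = total attempts until the fifth success; negative binomial with r=5, p=0.49.
Var(Y) = r(1−p)/p² = 5·0.51 / 0.49² = 10.620575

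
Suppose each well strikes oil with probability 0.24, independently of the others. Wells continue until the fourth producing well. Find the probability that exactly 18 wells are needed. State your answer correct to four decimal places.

Y = trial on which the fourth success occurs; negative binomial, r=4, p=0.24.
P(Y=18) = C(17,3) · p^4 · (1−p)^14
= 680 · 0.0033178 · 0.021448 = 0.048389

0.0484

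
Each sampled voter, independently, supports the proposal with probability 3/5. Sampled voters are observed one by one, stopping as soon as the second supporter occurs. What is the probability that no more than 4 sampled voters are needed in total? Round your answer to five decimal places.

0.82080

Finishing within 4 sampled voters ⇔ at least 2 successes in the first 4. With X ~ Binomial(4, 0.60), P(Y ≤ 4) = 1 − P(X ≤ 1).
  k=0: C(4,0)·0.60^0·0.40^4 = 0.0256000
  k=1: C(4,1)·0.60^1·0.40^3 = 0.1536000
1 − 0.1792000 = 0.8208000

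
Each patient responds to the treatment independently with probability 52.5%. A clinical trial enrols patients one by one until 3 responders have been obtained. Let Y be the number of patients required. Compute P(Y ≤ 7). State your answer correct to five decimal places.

Finishing within 7 patients ⇔ at least 3 successes in the first 7. With X ~ Binomial(7, 0.525), P(Y ≤ 7) = 1 − P(X ≤ 2).
  k=0: C(7,0)·0.525^0·0.475^7 = 0.0054558
  k=1: C(7,1)·0.525^1·0.475^6 = 0.0422104
  k=2: C(7,2)·0.525^2·0.475^5 = 0.1399606
1 − 0.1876268 = 0.8123732

0.81237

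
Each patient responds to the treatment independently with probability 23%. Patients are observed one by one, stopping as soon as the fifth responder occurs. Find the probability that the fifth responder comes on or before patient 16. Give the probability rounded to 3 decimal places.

0.299

Finishing within 16 patients ⇔ at least 5 successes in the first 16. With X ~ Binomial(16, 0.23), P(Y ≤ 16) = 1 − P(X ≤ 4).
  k=0: C(16,0)·0.23^0·0.77^16 = 0.01527
  k=1: C(16,1)·0.23^1·0.77^15 = 0.07298
  k=2: C(16,2)·0.23^2·0.77^14 = 0.16350
  k=3: C(16,3)·0.23^3·0.77^13 = 0.22790
  k=4: C(16,4)·0.23^4·0.77^12 = 0.22124
1 − 0.70089 = 0.29911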